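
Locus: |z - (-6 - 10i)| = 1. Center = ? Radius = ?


|z - z0| = r is a circle with center z0 and radius r.
Center = (-6, -10), radius = 1

Circle with center (-6, -10) and radius 1


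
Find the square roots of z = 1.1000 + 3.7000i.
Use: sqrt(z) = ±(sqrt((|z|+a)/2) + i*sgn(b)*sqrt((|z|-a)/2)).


|z| = sqrt(1.21+13.69) = 3.8601
sqrt((|z|+a)/2) = sqrt((3.8601+1.1)/2) = sqrt(2.4800) = 1.5748
sqrt((|z|-a)/2) = sqrt((3.8601-1.1)/2) = sqrt(1.3800) = 1.1747

±(1.5748 + 1.1747i) i.e. 1.5748 + 1.1747i and -1.5748 - 1.1747i


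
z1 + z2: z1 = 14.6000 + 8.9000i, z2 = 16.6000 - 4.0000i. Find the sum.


Real: 14.6 + 16.6 = 31.2
Imag: 8.9 - 4 = 4.9

31.2000 + 4.9000i


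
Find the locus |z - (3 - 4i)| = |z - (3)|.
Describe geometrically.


Equal distances means the locus is the perpendicular bisector of z1 and z2.
Midpoint = ((3+3)/2, (-4+0)/2) = (3.0000, -2.0000)

Perpendicular bisector through (3.0000, -2.0000)


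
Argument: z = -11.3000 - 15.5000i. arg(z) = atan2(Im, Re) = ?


Re = -11.3, Im = -15.5
arg = atan2(-15.5, -11.3) = -126.0933 degrees

arg(z) = -126.0933 degrees


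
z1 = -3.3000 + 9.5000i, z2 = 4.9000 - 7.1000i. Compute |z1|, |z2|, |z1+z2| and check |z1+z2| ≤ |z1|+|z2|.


|z1| = sqrt((-3.3)^2 + 9.5^2) = sqrt(101.14) = 10.0568
|z2| = sqrt(4.9^2 + (-7.1)^2) = sqrt(74.42) = 8.6267
z1+z2 = 1.6000 + 2.4000i
|z1+z2| = sqrt(8.32) = 2.8844
|z1|+|z2| = 10.0568 + 8.6267 = 18.6835

|z1+z2| = 2.8844 ≤ |z1|+|z2| = 18.6835 (verified)


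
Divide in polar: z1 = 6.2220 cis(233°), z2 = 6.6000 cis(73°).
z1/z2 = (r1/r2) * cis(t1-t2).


r = 6.2220 / 6.6000 = 0.9427
theta = 233° - 73° = 160° = 160° (mod 360)

0.9427 cis(160°)


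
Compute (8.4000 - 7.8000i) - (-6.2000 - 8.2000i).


Real: 8.4 + 6.2 = 14.6
Imag: -7.8 + 8.2 = 0.4

14.6000 + 0.4000i


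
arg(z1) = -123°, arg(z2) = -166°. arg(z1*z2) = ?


arg(z1*z2) = -123° - 166° = -289°
Normalized to (-180°, 180°]: 71°

71°


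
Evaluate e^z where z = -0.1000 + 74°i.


e^-0.1000 = 0.9048
cos(74°) = 0.2756
sin(74°) = 0.9613
Real = 0.9048*0.2756 = 0.2494
Imag = 0.9048*0.9613 = 0.8698

0.2494 + 0.8698i


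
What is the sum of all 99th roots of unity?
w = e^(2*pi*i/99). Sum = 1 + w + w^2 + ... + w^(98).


The sum of all 99th roots of unity is 0.
Geometric series: (1 - w^99)/(1 - w) = (1-1)/(1-w) = 0 since w^99 = 1, w ≠ 1.
Alternatively: coefficient of z^98 in z^99 - 1 is 0.

0


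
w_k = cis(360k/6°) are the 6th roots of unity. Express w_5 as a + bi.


Angle = 360*5/6 = 300°
a = cos(300°) = 0.5000
b = sin(300°) = -0.8660

0.5000 - 0.8660i


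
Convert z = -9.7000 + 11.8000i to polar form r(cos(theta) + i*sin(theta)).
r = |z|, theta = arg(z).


r = sqrt(94.09+139.24) = sqrt(233.33) = 15.2751
theta = atan2(11.8, -9.7) = 129.4214 degrees

r = 15.2751, theta = 129.4214 degrees


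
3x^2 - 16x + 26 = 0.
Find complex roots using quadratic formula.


disc = (-16)^2 - 4*3*26 = 256 - 312 = -56
sqrt(|disc|) = sqrt(56) = 7.4833
Real part = 16/(2*3) = 2.6667
Imag part = 7.4833/(2*3) = 1.2472

2.6667 ± 1.2472i


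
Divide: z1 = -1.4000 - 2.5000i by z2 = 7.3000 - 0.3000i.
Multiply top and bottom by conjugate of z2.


Conjugate of z2 = 7.3000 + 0.3000i
Numerator: (-1.4000 - 2.5000i)(7.3000 + 0.3000i) = -9.4700 - 18.6700i
Denominator: 7.3^2 + (-0.3)^2 = 53.38
Result = (-9.4700 - 18.6700i)/53.38

-0.1774 - 0.3498i


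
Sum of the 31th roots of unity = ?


The sum of all 31th roots of unity is 0.
Geometric series: (1 - w^31)/(1 - w) = (1-1)/(1-w) = 0 since w^31 = 1, w ≠ 1.
Alternatively: coefficient of z^30 in z^31 - 1 is 0.

0


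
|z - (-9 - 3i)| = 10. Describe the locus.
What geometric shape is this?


|z - z0| = r is a circle with center z0 and radius r.
Center = (-9, -3), radius = 10

Circle with center (-9, -3) and radius 10


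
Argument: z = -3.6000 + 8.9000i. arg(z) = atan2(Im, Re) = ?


Re = -3.6, Im = 8.9
arg = atan2(8.9, -3.6) = 112.0231 degrees

arg(z) = 112.0231 degrees


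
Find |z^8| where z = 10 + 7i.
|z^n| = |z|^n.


|z| = sqrt(100+49) = sqrt(149) = 12.2066
|z^8| = |z|^8 = (sqrt(149))^8 = 149^4 = 492884401

|z^8| = 492884401


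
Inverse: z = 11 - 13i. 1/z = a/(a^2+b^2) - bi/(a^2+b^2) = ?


|z|^2 = 121+169 = 290
1/z = (11 + 13i)/290

1/z = 0.0379 + 0.0448i


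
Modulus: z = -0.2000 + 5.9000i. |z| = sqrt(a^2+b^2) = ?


|z| = sqrt((-0.2)^2 + 5.9^2) = sqrt(0.04 + 34.81) = sqrt(34.85) = 5.9034

|z| = 5.9034


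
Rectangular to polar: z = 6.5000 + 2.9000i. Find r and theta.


r = sqrt(42.25+8.41) = sqrt(50.66) = 7.1176
theta = atan2(2.9, 6.5) = 24.0442 degrees

r = 7.1176, theta = 24.0442 degrees


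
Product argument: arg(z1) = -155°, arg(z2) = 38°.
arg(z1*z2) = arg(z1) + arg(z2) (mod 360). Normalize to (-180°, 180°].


arg(z1*z2) = -155° + 38° = -117°
Normalized to (-180°, 180°]: -117°

-117°


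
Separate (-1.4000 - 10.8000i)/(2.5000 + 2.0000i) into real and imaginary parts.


Multiply by conjugate: (-1.4000 - 10.8000i)(2.5000 - 2.0000i) / (2.5^2 + 2^2)
Numerator real = -1.4*2.5 - (10.8)*2 = -25.1
Numerator imag = -10.8*2.5 - (-1.4)*2 = -24.2
Denominator = 10.25
Re(z) = -25.1/10.25 = -2.4488
Im(z) = -24.2/10.25 = -2.3610

Re(z) = -2.4488, Im(z) = -2.3610


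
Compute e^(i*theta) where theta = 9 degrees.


cos(9°) = 0.9877
sin(9°) = 0.1564

e^(i*9°) = 0.9877 + 0.1564i


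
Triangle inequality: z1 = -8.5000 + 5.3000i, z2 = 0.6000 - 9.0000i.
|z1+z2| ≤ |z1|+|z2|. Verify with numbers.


|z1| = sqrt((-8.5)^2 + 5.3^2) = sqrt(100.34) = 10.0170
|z2| = sqrt(0.6^2 + (-9)^2) = sqrt(81.36) = 9.0200
z1+z2 = -7.9000 - 3.7000i
|z1+z2| = sqrt(76.1) = 8.7235
|z1|+|z2| = 10.0170 + 9.0200 = 19.0370

|z1+z2| = 8.7235 ≤ |z1|+|z2| = 19.0370 (verified)


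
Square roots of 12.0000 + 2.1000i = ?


|z| = sqrt(144+4.41) = 12.1824
sqrt((|z|+a)/2) = sqrt((12.1824+12)/2) = sqrt(12.0912) = 3.4772
sqrt((|z|-a)/2) = sqrt((12.1824-12)/2) = sqrt(0.0912) = 0.3020

±(3.4772 + 0.3020i) i.e. 3.4772 + 0.3020i and -3.4772 - 0.3020i


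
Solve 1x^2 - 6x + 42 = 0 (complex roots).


disc = (-6)^2 - 4*1*42 = 36 - 168 = -132
sqrt(|disc|) = sqrt(132) = 11.4891
Real part = 6/(2*1) = 3.0000
Imag part = 11.4891/(2*1) = 5.7446

3.0000 ± 5.7446i


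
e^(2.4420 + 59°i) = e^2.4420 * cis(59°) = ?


e^2.4420 = 11.4960
cos(59°) = 0.51504
sin(59°) = 0.85717
Real = 11.4960*0.51504 = 5.9209
Imag = 11.4960*0.85717 = 9.8540

5.9209 + 9.8540i


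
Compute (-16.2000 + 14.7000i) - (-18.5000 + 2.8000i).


Real: -16.2 + 18.5 = 2.3
Imag: 14.7 - 2.8 = 11.9

2.3000 + 11.9000i


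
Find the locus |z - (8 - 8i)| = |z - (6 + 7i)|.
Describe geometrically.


Equal distances means the locus is the perpendicular bisector of z1 and z2.
Midpoint = ((8+6)/2, (-8+7)/2) = (7.0000, -0.5000)

Perpendicular bisector through (7.0000, -0.5000)


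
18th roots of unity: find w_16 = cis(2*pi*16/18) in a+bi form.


Angle = 360*16/18 = 320°
a = cos(320°) = 0.7660
b = sin(320°) = -0.6428

0.7660 - 0.6428i


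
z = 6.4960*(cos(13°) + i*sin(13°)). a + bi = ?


a = 6.4960*cos(13°) = 6.4960*0.97437 = 6.3295
b = 6.4960*sin(13°) = 6.4960*0.22495 = 1.4613

6.3295 + 1.4613i


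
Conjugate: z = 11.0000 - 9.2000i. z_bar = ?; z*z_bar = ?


z_bar = 11.0000 + 9.2000i
z*z_bar = 11^2 + (-9.2)^2 = 121 + 84.64 = 205.64

z_bar = 11.0000 + 9.2000i, z*z_bar = 205.64


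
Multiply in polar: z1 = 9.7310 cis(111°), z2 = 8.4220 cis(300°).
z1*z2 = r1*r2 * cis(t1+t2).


r = 9.7310 * 8.4220 = 81.9545
theta = 111° + 300° = 411° = 51° (mod 360)

81.9545 cis(51°)


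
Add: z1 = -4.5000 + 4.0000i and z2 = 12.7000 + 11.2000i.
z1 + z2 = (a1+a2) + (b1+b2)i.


Real: -4.5 + 12.7 = 8.2
Imag: 4 + 11.2 = 15.2

8.2000 + 15.2000i


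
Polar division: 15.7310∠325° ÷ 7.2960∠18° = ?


r = 15.7310 / 7.2960 = 2.1561
theta = 325° - 18° = 307° = 307° (mod 360)

2.1561 cis(307°)


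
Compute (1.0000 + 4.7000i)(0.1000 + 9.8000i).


Real = 1*0.1 - 4.7*9.8 = 0.1 - 46.06 = -45.96
Imag = 1*9.8 + 0.1*4.7 = 9.8 + 0.47 = 10.27

-45.9600 + 10.2700i


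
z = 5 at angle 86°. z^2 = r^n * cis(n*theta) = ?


r^2 = 5^2 = 25
n*theta = 2*86° = 172° = 172° (mod 360)
a = 25*cos(172°) = -24.7567
b = 25*sin(172°) = 3.4793

25 cis(172°) = -24.7567 + 3.4793i


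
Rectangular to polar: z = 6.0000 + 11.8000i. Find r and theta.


r = sqrt(36+139.24) = sqrt(175.24) = 13.2378
theta = atan2(11.8, 6) = 63.0478 degrees

r = 13.2378, theta = 63.0478 degrees


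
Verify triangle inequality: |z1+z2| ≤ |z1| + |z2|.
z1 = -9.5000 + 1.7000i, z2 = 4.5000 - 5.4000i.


|z1| = sqrt((-9.5)^2 + 1.7^2) = sqrt(93.14) = 9.6509
|z2| = sqrt(4.5^2 + (-5.4)^2) = sqrt(49.41) = 7.0292
z1+z2 = -5.0000 - 3.7000i
|z1+z2| = sqrt(38.69) = 6.2201
|z1|+|z2| = 9.6509 + 7.0292 = 16.6801

|z1+z2| = 6.2201 ≤ |z1|+|z2| = 16.6801 (verified)


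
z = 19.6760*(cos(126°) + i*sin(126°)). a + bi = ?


a = 19.6760*cos(126°) = 19.6760*(-0.587785) = -11.5653
b = 19.6760*sin(126°) = 19.6760*0.809017 = 15.9182

-11.5653 + 15.9182i


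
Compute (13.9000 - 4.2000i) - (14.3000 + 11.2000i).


Real: 13.9 - 14.3 = -0.4
Imag: -4.2 - 11.2 = -15.4

-0.4000 - 15.4000i


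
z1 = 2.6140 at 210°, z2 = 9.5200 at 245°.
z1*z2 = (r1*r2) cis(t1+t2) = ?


r = 2.6140 * 9.5200 = 24.8853
theta = 210° + 245° = 455° = 95° (mod 360)

24.8853 cis(95°)


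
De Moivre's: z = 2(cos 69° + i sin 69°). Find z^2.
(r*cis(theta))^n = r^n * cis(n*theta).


r^2 = 2^2 = 4
n*theta = 2*69° = 138° = 138° (mod 360)
a = 4*cos(138°) = -2.9726
b = 4*sin(138°) = 2.6765

4 cis(138°) = -2.9726 + 2.6765i


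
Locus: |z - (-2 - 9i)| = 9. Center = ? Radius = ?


|z - z0| = r is a circle with center z0 and radius r.
Center = (-2, -9), radius = 9

Circle with center (-2, -9) and radius 9


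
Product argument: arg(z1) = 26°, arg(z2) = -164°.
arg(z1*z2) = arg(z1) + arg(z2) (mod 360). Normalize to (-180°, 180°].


arg(z1*z2) = 26° - 164° = -138°
Normalized to (-180°, 180°]: -138°

-138°


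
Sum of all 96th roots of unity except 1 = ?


With w = e^(2*pi*i/96), all 96 of the 96th roots of unity w^0 = 1, w, ..., w^(95) sum to 0: 1 + w + ... + w^(95) = (1 - w^96)/(1 - w) = 0 since w^96 = 1, w ≠ 1.
Removing the root 1: w + w^2 + ... + w^(95) = 0 - 1 = -1

Sum = -1


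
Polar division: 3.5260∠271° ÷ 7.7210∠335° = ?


r = 3.5260 / 7.7210 = 0.4567
theta = 271° - 335° = -64° = 296° (mod 360)

0.4567 cis(296°)


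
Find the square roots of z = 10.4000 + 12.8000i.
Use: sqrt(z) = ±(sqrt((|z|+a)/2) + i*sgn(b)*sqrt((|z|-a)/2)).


|z| = sqrt(108.16+163.84) = 16.4924
sqrt((|z|+a)/2) = sqrt((16.4924+10.4)/2) = sqrt(13.4462) = 3.6669
sqrt((|z|-a)/2) = sqrt((16.4924-10.4)/2) = sqrt(3.0462) = 1.7453

±(3.6669 + 1.7453i) i.e. 3.6669 + 1.7453i and -3.6669 - 1.7453i


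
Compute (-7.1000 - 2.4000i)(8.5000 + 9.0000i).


Real = -7.1*8.5 - (-2.4)*9 = -60.35 - (-21.6) = -38.75
Imag = -7.1*9 + 8.5*(-2.4) = -63.9 - (20.4) = -84.3

-38.7500 - 84.3000i


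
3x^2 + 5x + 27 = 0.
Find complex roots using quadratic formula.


disc = 5^2 - 4*3*27 = 25 - 324 = -299
sqrt(|disc|) = sqrt(299) = 17.2916
Real part = -5/(2*3) = -0.8333
Imag part = 17.2916/(2*3) = 2.8819

-0.8333 ± 2.8819i


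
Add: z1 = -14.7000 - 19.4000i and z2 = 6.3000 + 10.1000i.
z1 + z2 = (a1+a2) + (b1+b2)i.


Real: -14.7 + 6.3 = -8.4
Imag: -19.4 + 10.1 = -9.3

-8.4000 - 9.3000i


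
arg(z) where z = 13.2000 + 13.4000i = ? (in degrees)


Re = 13.2, Im = 13.4
arg = atan2(13.4, 13.2) = 45.4308 degrees

arg(z) = 45.4308 degrees


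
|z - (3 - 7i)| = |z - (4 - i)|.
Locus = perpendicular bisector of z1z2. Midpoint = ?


Equal distances means the locus is the perpendicular bisector of z1 and z2.
Midpoint = ((3+4)/2, (-7+(-1))/2) = (3.5000, -4.0000)

Perpendicular bisector through (3.5000, -4.0000)


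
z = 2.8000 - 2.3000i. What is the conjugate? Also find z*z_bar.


z_bar = 2.8000 + 2.3000i
z*z_bar = 2.8^2 + (-2.3)^2 = 7.84 + 5.29 = 13.13

z_bar = 2.8000 + 2.3000i, z*z_bar = 13.13


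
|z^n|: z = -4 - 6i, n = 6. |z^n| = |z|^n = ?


|z| = sqrt(16+36) = sqrt(52) = 7.2111
|z^6| = |z|^6 = (sqrt(52))^6 = 52^3 = 140608

|z^6| = 140608


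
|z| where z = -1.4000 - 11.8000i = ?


|z| = sqrt((-1.4)^2 + (-11.8)^2) = sqrt(1.96 + 139.24) = sqrt(141.2) = 11.8828

|z| = 11.8828


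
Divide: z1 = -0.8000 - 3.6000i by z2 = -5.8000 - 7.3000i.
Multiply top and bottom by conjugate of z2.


Conjugate of z2 = -5.8000 + 7.3000i
Numerator: (-0.8000 - 3.6000i)(-5.8000 + 7.3000i) = 30.9200 + 15.0400i
Denominator: (-5.8)^2 + (-7.3)^2 = 86.93
Result = (30.9200 + 15.0400i)/86.93

0.3557 + 0.1730i


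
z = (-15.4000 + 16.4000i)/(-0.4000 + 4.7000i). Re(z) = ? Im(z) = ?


Multiply by conjugate: (-15.4000 + 16.4000i)(-0.4000 - 4.7000i) / ((-0.4)^2 + 4.7^2)
Numerator real = -15.4*(-0.4) + 16.4*4.7 = 83.24
Numerator imag = 16.4*(-0.4) - (-15.4)*4.7 = 65.82
Denominator = 22.25
Re(z) = 83.24/22.25 = 3.7411
Im(z) = 65.82/22.25 = 2.9582

Re(z) = 3.7411, Im(z) = 2.9582


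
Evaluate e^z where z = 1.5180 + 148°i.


e^1.5180 = 4.5631
cos(148°) = -0.84805
sin(148°) = 0.52992
Real = 4.5631*(-0.84805) = -3.8697
Imag = 4.5631*0.52992 = 2.4181

-3.8697 + 2.4181i


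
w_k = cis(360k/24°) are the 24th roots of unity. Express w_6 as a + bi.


Angle = 360*6/24 = 90°
a = cos(90°) = 0
b = sin(90°) = 1.0000

0 + 1.0000i


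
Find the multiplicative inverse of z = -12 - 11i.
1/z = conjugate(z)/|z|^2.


|z|^2 = 144+121 = 265
1/z = (-12 + 11i)/265

1/z = -0.0453 + 0.0415i


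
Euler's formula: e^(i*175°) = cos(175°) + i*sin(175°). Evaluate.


cos(175°) = -0.9962
sin(175°) = 0.0872

e^(i*175°) = -0.9962 + 0.0872i


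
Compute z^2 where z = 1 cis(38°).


r^2 = 1^2 = 1
n*theta = 2*38° = 76° = 76° (mod 360)
a = 1*cos(76°) = 0.2419
b = 1*sin(76°) = 0.9703

1 cis(76°) = 0.2419 + 0.9703i


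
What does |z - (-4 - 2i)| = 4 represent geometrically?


|z - z0| = r is a circle with center z0 and radius r.
Center = (-4, -2), radius = 4

Circle with center (-4, -2) and radius 4


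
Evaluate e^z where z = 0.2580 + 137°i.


e^0.2580 = 1.2943
cos(137°) = -0.73135
sin(137°) = 0.682
Real = 1.2943*(-0.73135) = -0.9466
Imag = 1.2943*0.682 = 0.8827

-0.9466 + 0.8827i


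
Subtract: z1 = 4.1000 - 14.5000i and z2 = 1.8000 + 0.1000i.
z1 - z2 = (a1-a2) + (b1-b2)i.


Real: 4.1 - 1.8 = 2.3
Imag: -14.5 - 0.1 = -14.6

2.3000 - 14.6000i


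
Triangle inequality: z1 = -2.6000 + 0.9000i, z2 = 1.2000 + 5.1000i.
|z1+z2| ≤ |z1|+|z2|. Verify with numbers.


|z1| = sqrt((-2.6)^2 + 0.9^2) = sqrt(7.57) = 2.7514
|z2| = sqrt(1.2^2 + 5.1^2) = sqrt(27.45) = 5.2393
z1+z2 = -1.4000 + 6.0000i
|z1+z2| = sqrt(37.96) = 6.1612
|z1|+|z2| = 2.7514 + 5.2393 = 7.9907

|z1+z2| = 6.1612 ≤ |z1|+|z2| = 7.9907 (verified)


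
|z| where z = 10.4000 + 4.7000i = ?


|z| = sqrt(10.4^2 + 4.7^2) = sqrt(108.16 + 22.09) = sqrt(130.25) = 11.4127

|z| = 11.4127


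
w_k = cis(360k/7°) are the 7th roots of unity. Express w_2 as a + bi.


Angle = 360*2/7 = 102.8571°
a = cos(102.8571°) = -0.2225
b = sin(102.8571°) = 0.9749

-0.2225 + 0.9749i


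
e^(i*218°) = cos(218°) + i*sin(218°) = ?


cos(218°) = -0.7880
sin(218°) = -0.6157

e^(i*218°) = -0.7880 - 0.6157i


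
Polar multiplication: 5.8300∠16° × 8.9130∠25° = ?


r = 5.8300 * 8.9130 = 51.9628
theta = 16° + 25° = 41° = 41° (mod 360)

51.9628 cis(41°)


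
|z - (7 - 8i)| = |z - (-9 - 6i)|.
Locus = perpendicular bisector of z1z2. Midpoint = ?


Equal distances means the locus is the perpendicular bisector of z1 and z2.
Midpoint = ((7+(-9))/2, (-8+(-6))/2) = (-1.0000, -7.0000)

Perpendicular bisector through (-1.0000, -7.0000)


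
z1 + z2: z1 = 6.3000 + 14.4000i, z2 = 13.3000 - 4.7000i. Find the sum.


Real: 6.3 + 13.3 = 19.6
Imag: 14.4 - 4.7 = 9.7

19.6000 + 9.7000i


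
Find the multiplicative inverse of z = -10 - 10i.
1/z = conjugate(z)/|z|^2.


|z|^2 = 100+100 = 200
1/z = (-10 + 10i)/200

1/z = -0.0500 + 0.0500i


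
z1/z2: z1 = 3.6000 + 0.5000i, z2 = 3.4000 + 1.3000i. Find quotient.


Conjugate of z2 = 3.4000 - 1.3000i
Numerator: (3.6000 + 0.5000i)(3.4000 - 1.3000i) = 12.8900 - 2.9800i
Denominator: 3.4^2 + 1.3^2 = 13.25
Result = (12.8900 - 2.9800i)/13.25

0.9728 - 0.2249i


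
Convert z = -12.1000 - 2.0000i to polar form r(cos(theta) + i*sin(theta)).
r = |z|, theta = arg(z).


r = sqrt(146.41+4) = sqrt(150.41) = 12.2642
theta = atan2(-2, -12.1) = -170.6145 degrees

r = 12.2642, theta = -170.6145 degrees


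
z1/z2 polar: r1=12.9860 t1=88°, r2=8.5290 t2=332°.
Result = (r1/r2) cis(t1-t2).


r = 12.9860 / 8.5290 = 1.5226
theta = 88° - 332° = -244° = 116° (mod 360)

1.5226 cis(116°)


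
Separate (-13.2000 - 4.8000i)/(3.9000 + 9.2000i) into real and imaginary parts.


Multiply by conjugate: (-13.2000 - 4.8000i)(3.9000 - 9.2000i) / (3.9^2 + 9.2^2)
Numerator real = -13.2*3.9 - (4.8)*9.2 = -95.64
Numerator imag = -4.8*3.9 - (-13.2)*9.2 = 102.72
Denominator = 99.85
Re(z) = -95.64/99.85 = -0.9578
Im(z) = 102.72/99.85 = 1.0287

Re(z) = -0.9578, Im(z) = 1.0287


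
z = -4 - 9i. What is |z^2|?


|z| = sqrt(16+81) = sqrt(97) = 9.8489
|z^2| = |z|^2 = (sqrt(97))^2 = 97

|z^2| = 97


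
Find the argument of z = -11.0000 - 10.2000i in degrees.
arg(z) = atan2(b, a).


Re = -11, Im = -10.2
arg = atan2(-10.2, -11) = -137.1611 degrees

arg(z) = -137.1611 degrees


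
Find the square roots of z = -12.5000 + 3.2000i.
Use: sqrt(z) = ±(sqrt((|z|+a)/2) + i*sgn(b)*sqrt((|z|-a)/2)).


|z| = sqrt(156.25+10.24) = 12.9031
sqrt((|z|+a)/2) = sqrt((12.9031+(-12.5))/2) = sqrt(0.2016) = 0.4489
sqrt((|z|-a)/2) = sqrt((12.9031-(-12.5))/2) = sqrt(12.7016) = 3.5639

±(0.4489 + 3.5639i) i.e. 0.4489 + 3.5639i and -0.4489 - 3.5639i


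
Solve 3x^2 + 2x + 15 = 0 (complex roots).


disc = 2^2 - 4*3*15 = 4 - 180 = -176
sqrt(|disc|) = sqrt(176) = 13.2665
Real part = -2/(2*3) = -0.3333
Imag part = 13.2665/(2*3) = 2.2111

-0.3333 ± 2.2111i


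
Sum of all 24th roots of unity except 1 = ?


With w = e^(2*pi*i/24), all 24 of the 24th roots of unity w^0 = 1, w, ..., w^(23) sum to 0: 1 + w + ... + w^(23) = (1 - w^24)/(1 - w) = 0 since w^24 = 1, w ≠ 1.
Removing the root 1: w + w^2 + ... + w^(23) = 0 - 1 = -1

Sum = -1


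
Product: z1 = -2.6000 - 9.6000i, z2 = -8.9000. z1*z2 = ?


Real = -2.6*(-8.9) - (-9.6)*0 = 23.14 - 0 = 23.14
Imag = -2.6*0 - (8.9)*(-9.6) = 0 + 85.44 = 85.44

23.1400 + 85.4400i


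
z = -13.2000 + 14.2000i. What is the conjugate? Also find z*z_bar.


z_bar = -13.2000 - 14.2000i
z*z_bar = (-13.2)^2 + 14.2^2 = 174.24 + 201.64 = 375.88

z_bar = -13.2000 - 14.2000i, z*z_bar = 375.88


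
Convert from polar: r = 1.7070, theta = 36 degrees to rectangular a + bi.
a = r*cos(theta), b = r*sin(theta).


a = 1.7070*cos(36°) = 1.7070*0.809 = 1.3810
b = 1.7070*sin(36°) = 1.7070*0.587785 = 1.0033

1.3810 + 1.0033i


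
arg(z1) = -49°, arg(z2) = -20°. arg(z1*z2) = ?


arg(z1*z2) = -49° - 20° = -69°
Normalized to (-180°, 180°]: -69°

-69°


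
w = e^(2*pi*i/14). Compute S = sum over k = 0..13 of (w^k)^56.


The roots are w_k = w^k with w = e^(2*pi*i/14), and (w^k)^56 = (w^56)^k.
So S = 1 + u + u^2 + ... + u^(13) with u = w^56.
56 = 4*14 + 0, so 56 is a multiple of 14 and u = (w^14)^4 = 1.
Every one of the 14 terms equals 1: S = 14

S = 14


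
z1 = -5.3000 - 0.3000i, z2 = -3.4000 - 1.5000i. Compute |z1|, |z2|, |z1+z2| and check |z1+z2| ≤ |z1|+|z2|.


|z1| = sqrt((-5.3)^2 + (-0.3)^2) = sqrt(28.18) = 5.3085
|z2| = sqrt((-3.4)^2 + (-1.5)^2) = sqrt(13.81) = 3.7162
z1+z2 = -8.7000 - 1.8000i
|z1+z2| = sqrt(78.93) = 8.8843
|z1|+|z2| = 5.3085 + 3.7162 = 9.0247

|z1+z2| = 8.8843 ≤ |z1|+|z2| = 9.0247 (verified)


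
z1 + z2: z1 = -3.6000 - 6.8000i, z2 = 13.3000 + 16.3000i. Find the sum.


Real: -3.6 + 13.3 = 9.7
Imag: -6.8 + 16.3 = 9.5

9.7000 + 9.5000i


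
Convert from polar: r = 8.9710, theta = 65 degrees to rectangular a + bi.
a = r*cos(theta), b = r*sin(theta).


a = 8.9710*cos(65°) = 8.9710*0.42262 = 3.7913
b = 8.9710*sin(65°) = 8.9710*0.90631 = 8.1305

3.7913 + 8.1305i


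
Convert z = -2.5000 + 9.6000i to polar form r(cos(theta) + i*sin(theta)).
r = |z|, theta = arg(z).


r = sqrt(6.25+92.16) = sqrt(98.41) = 9.9202
theta = atan2(9.6, -2.5) = 104.5966 degrees

r = 9.9202, theta = 104.5966 degrees


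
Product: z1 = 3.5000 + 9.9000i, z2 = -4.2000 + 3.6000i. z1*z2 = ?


Real = 3.5*(-4.2) - 9.9*3.6 = -14.7 - 35.64 = -50.34
Imag = 3.5*3.6 - (4.2)*9.9 = 12.6 - (41.58) = -28.98

-50.3400 - 28.9800i


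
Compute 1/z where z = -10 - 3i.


|z|^2 = 100+9 = 109
1/z = (-10 + 3i)/109

1/z = -0.0917 + 0.0275i


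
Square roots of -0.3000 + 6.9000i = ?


|z| = sqrt(0.09+47.61) = 6.9065
sqrt((|z|+a)/2) = sqrt((6.9065+(-0.3))/2) = sqrt(3.3033) = 1.8175
sqrt((|z|-a)/2) = sqrt((6.9065-(-0.3))/2) = sqrt(3.6033) = 1.8982

±(1.8175 + 1.8982i) i.e. 1.8175 + 1.8982i and -1.8175 - 1.8982i


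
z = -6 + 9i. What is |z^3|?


|z| = sqrt(36+81) = sqrt(117) = 10.8167
|z^3| = |z|^3 = (sqrt(117))^3 = 117*sqrt(117)

|z^3| = 117*sqrt(117) ≈ 1265.5485


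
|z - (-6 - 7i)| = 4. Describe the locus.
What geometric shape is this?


|z - z0| = r is a circle with center z0 and radius r.
Center = (-6, -7), radius = 4

Circle with center (-6, -7) and radius 4


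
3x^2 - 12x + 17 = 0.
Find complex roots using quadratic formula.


disc = (-12)^2 - 4*3*17 = 144 - 204 = -60
sqrt(|disc|) = sqrt(60) = 7.7460
Real part = 12/(2*3) = 2.0000
Imag part = 7.7460/(2*3) = 1.2910

2.0000 ± 1.2910i


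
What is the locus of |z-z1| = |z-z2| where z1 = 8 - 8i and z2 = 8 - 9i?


Equal distances means the locus is the perpendicular bisector of z1 and z2.
Midpoint = ((8+8)/2, (-8+(-9))/2) = (8.0000, -8.5000)

Perpendicular bisector through (8.0000, -8.5000)


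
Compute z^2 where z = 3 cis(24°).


r^2 = 3^2 = 9
n*theta = 2*24° = 48° = 48° (mod 360)
a = 9*cos(48°) = 6.0222
b = 9*sin(48°) = 6.6883

9 cis(48°) = 6.0222 + 6.6883i


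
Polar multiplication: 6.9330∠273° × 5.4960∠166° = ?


r = 6.9330 * 5.4960 = 38.1038
theta = 273° + 166° = 439° = 79° (mod 360)

38.1038 cis(79°)


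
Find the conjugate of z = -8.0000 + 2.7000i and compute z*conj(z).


z_bar = -8.0000 - 2.7000i
z*z_bar = (-8)^2 + 2.7^2 = 64 + 7.29 = 71.29

z_bar = -8.0000 - 2.7000i, z*z_bar = 71.29


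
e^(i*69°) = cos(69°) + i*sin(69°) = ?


cos(69°) = 0.3584
sin(69°) = 0.9336

e^(i*69°) = 0.3584 + 0.9336i


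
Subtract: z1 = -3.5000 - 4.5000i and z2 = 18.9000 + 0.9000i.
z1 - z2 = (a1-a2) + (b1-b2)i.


Real: -3.5 - 18.9 = -22.4
Imag: -4.5 - 0.9 = -5.4

-22.4000 - 5.4000i


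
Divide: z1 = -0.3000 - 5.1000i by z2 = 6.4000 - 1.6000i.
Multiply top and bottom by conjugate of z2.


Conjugate of z2 = 6.4000 + 1.6000i
Numerator: (-0.3000 - 5.1000i)(6.4000 + 1.6000i) = 6.2400 - 33.1200i
Denominator: 6.4^2 + (-1.6)^2 = 43.52
Result = (6.2400 - 33.1200i)/43.52

0.1434 - 0.7610i


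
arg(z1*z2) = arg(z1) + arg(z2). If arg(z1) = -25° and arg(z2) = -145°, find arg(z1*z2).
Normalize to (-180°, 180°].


arg(z1*z2) = -25° - 145° = -170°
Normalized to (-180°, 180°]: -170°

-170°


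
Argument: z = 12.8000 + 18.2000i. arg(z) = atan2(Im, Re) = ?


Re = 12.8, Im = 18.2
arg = atan2(18.2, 12.8) = 54.8814 degrees

arg(z) = 54.8814 degrees


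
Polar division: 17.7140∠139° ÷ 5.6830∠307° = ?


r = 17.7140 / 5.6830 = 3.1170
theta = 139° - 307° = -168° = 192° (mod 360)

3.1170 cis(192°)


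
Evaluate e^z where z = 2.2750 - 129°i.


e^2.2750 = 9.7279
cos(-129°) = -0.62932
sin(-129°) = -0.77715
Real = 9.7279*(-0.62932) = -6.1220
Imag = 9.7279*(-0.77715) = -7.5600

-6.1220 - 7.5600i


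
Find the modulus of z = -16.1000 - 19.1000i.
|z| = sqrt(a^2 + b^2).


|z| = sqrt((-16.1)^2 + (-19.1)^2) = sqrt(259.21 + 364.81) = sqrt(624.02) = 24.9804

|z| = 24.9804


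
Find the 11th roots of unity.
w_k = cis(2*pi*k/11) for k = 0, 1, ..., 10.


The 11th roots of unity are cis(360k/11°) for k=0..10
Angle step = 360/11 = 32.7273°
Primitive root: cis(32.7273°)
Primitive root = 0.8413 + 0.5406i

11 roots at angles: 0°, 32.7273°, 65.4545°, 98.1818°, 130.9091°, 163.6364°, 196.3636°, 229.0909°, 261.8182°, 294.5455°, 327.2727°


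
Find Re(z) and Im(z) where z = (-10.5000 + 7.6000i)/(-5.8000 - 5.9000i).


Multiply by conjugate: (-10.5000 + 7.6000i)(-5.8000 + 5.9000i) / ((-5.8)^2 + (-5.9)^2)
Numerator real = -10.5*(-5.8) + 7.6*(-5.9) = 16.06
Numerator imag = 7.6*(-5.8) - (-10.5)*(-5.9) = -106.03
Denominator = 68.45
Re(z) = 16.06/68.45 = 0.2346
Im(z) = -106.03/68.45 = -1.5490

Re(z) = 0.2346, Im(z) = -1.5490


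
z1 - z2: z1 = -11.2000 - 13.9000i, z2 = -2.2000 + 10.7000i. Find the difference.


Real: -11.2 + 2.2 = -9
Imag: -13.9 - 10.7 = -24.6

-9.0000 - 24.6000i


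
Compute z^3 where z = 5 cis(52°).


r^3 = 5^3 = 125
n*theta = 3*52° = 156° = 156° (mod 360)
a = 125*cos(156°) = -114.1932
b = 125*sin(156°) = 50.8421

125 cis(156°) = -114.1932 + 50.8421i


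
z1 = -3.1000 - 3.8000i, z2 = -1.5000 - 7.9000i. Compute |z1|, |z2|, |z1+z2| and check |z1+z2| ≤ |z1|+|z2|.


|z1| = sqrt((-3.1)^2 + (-3.8)^2) = sqrt(24.05) = 4.9041
|z2| = sqrt((-1.5)^2 + (-7.9)^2) = sqrt(64.66) = 8.0411
z1+z2 = -4.6000 - 11.7000i
|z1+z2| = sqrt(158.05) = 12.5718
|z1|+|z2| = 4.9041 + 8.0411 = 12.9452

|z1+z2| = 12.5718 ≤ |z1|+|z2| = 12.9452 (verified)


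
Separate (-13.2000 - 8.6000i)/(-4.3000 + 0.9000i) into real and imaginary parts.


Multiply by conjugate: (-13.2000 - 8.6000i)(-4.3000 - 0.9000i) / ((-4.3)^2 + 0.9^2)
Numerator real = -13.2*(-4.3) - (8.6)*0.9 = 49.02
Numerator imag = -8.6*(-4.3) - (-13.2)*0.9 = 48.86
Denominator = 19.3
Re(z) = 49.02/19.3 = 2.5399
Im(z) = 48.86/19.3 = 2.5316

Re(z) = 2.5399, Im(z) = 2.5316


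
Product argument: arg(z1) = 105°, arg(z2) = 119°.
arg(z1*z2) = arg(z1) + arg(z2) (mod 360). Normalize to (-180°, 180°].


arg(z1*z2) = 105° + 119° = 224°
Normalized to (-180°, 180°]: -136°

-136°


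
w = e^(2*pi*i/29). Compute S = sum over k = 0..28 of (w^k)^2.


The roots are w_k = w^k with w = e^(2*pi*i/29), and (w^k)^2 = (w^2)^k.
So S = 1 + u + u^2 + ... + u^(28) with u = w^2.
2 = 0*29 + 2, so 2 is not a multiple of 29: u = w^2 ≠ 1 (w is a primitive 29th root), while u^29 = (w^29)^2 = 1.
Geometric series: S = (1 - u^29)/(1 - u) = (1 - 1)/(1 - u) = 0

S = 0


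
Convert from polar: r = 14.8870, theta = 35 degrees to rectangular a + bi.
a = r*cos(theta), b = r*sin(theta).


a = 14.8870*cos(35°) = 14.8870*0.81915 = 12.1947
b = 14.8870*sin(35°) = 14.8870*0.573576 = 8.5388

12.1947 + 8.5388i


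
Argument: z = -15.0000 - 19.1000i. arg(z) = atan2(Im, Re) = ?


Re = -15, Im = -19.1
arg = atan2(-19.1, -15) = -128.1440 degrees

arg(z) = -128.1440 degrees


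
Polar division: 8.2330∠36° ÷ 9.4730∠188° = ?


r = 8.2330 / 9.4730 = 0.8691
theta = 36° - 188° = -152° = 208° (mod 360)

0.8691 cis(208°)


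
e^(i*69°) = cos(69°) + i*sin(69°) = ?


cos(69°) = 0.3584
sin(69°) = 0.9336

e^(i*69°) = 0.3584 + 0.9336i


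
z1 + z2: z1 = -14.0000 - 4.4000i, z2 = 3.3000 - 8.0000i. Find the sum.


Real: -14 + 3.3 = -10.7
Imag: -4.4 - 8 = -12.4

-10.7000 - 12.4000i


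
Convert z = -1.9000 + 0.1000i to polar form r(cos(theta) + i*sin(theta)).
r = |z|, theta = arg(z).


r = sqrt(3.61+0.01) = sqrt(3.62) = 1.9026
theta = atan2(0.1, -1.9) = 176.9872 degrees

r = 1.9026, theta = 176.9872 degrees


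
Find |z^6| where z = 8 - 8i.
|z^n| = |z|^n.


|z| = sqrt(64+64) = sqrt(128) = 11.3137
|z^6| = |z|^6 = (sqrt(128))^6 = 128^3 = 2097152

|z^6| = 2097152


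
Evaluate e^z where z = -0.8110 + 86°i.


e^-0.8110 = 0.4444
cos(86°) = 0.0698
sin(86°) = 0.9976
Real = 0.4444*0.0698 = 0.0310
Imag = 0.4444*0.9976 = 0.4433

0.0310 + 0.4433i


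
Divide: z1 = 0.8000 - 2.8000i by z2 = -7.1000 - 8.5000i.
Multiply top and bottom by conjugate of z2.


Conjugate of z2 = -7.1000 + 8.5000i
Numerator: (0.8000 - 2.8000i)(-7.1000 + 8.5000i) = 18.1200 + 26.6800i
Denominator: (-7.1)^2 + (-8.5)^2 = 122.66
Result = (18.1200 + 26.6800i)/122.66

0.1477 + 0.2175i


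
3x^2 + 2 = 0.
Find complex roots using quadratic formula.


disc = 0^2 - 4*3*2 = 0 - 24 = -24
sqrt(|disc|) = sqrt(24) = 4.8990
Real part = 0/(2*3) = 0
Imag part = 4.8990/(2*3) = 0.8165

0 ± 0.8165i


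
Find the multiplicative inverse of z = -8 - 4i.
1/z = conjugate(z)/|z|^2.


|z|^2 = 64+16 = 80
1/z = (-8 + 4i)/80

1/z = -0.1000 + 0.0500i


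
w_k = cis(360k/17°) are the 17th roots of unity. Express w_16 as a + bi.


Angle = 360*16/17 = 338.8235°
a = cos(338.8235°) = 0.9325
b = sin(338.8235°) = -0.3612

0.9325 - 0.3612i


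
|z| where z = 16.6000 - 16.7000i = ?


|z| = sqrt(16.6^2 + (-16.7)^2) = sqrt(275.56 + 278.89) = sqrt(554.45) = 23.5468

|z| = 23.5468


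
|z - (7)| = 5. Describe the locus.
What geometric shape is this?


|z - z0| = r is a circle with center z0 and radius r.
Center = (7, 0), radius = 5

Circle with center (7, 0) and radius 5


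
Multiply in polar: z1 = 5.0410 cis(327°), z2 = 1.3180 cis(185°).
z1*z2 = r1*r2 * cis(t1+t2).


r = 5.0410 * 1.3180 = 6.6440
theta = 327° + 185° = 512° = 152° (mod 360)

6.6440 cis(152°)


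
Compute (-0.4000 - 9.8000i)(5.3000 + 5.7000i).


Real = -0.4*5.3 - (-9.8)*5.7 = -2.12 - (-55.86) = 53.74
Imag = -0.4*5.7 + 5.3*(-9.8) = -2.28 - (51.94) = -54.22

53.7400 - 54.2200i


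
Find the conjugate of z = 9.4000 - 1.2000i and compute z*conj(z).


z_bar = 9.4000 + 1.2000i
z*z_bar = 9.4^2 + (-1.2)^2 = 88.36 + 1.44 = 89.8

z_bar = 9.4000 + 1.2000i, z*z_bar = 89.8


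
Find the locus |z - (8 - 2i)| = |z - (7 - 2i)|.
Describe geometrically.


Equal distances means the locus is the perpendicular bisector of z1 and z2.
Midpoint = ((8+7)/2, (-2+(-2))/2) = (7.5000, -2.0000)

Perpendicular bisector through (7.5000, -2.0000)


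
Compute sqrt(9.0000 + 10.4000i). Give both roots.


|z| = sqrt(81+108.16) = 13.7535
sqrt((|z|+a)/2) = sqrt((13.7535+9)/2) = sqrt(11.3768) = 3.3729
sqrt((|z|-a)/2) = sqrt((13.7535-9)/2) = sqrt(2.3768) = 1.5417

±(3.3729 + 1.5417i) i.e. 3.3729 + 1.5417i and -3.3729 - 1.5417i


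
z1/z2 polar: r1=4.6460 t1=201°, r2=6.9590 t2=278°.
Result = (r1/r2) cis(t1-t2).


r = 4.6460 / 6.9590 = 0.6676
theta = 201° - 278° = -77° = 283° (mod 360)

0.6676 cis(283°)


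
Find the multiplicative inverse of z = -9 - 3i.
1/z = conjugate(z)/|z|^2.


|z|^2 = 81+9 = 90
1/z = (-9 + 3i)/90

1/z = -0.1000 + 0.0333i


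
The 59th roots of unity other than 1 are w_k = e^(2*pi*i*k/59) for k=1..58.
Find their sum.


With w = e^(2*pi*i/59), all 59 of the 59th roots of unity w^0 = 1, w, ..., w^(58) sum to 0: 1 + w + ... + w^(58) = (1 - w^59)/(1 - w) = 0 since w^59 = 1, w ≠ 1.
Removing the root 1: w + w^2 + ... + w^(58) = 0 - 1 = -1

Sum = -1


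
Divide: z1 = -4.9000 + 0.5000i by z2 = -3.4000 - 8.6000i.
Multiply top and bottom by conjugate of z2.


Conjugate of z2 = -3.4000 + 8.6000i
Numerator: (-4.9000 + 0.5000i)(-3.4000 + 8.6000i) = 12.3600 - 43.8400i
Denominator: (-3.4)^2 + (-8.6)^2 = 85.52
Result = (12.3600 - 43.8400i)/85.52

0.1445 - 0.5126i


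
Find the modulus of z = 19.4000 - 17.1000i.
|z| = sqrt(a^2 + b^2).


|z| = sqrt(19.4^2 + (-17.1)^2) = sqrt(376.36 + 292.41) = sqrt(668.77) = 25.8606

|z| = 25.8606


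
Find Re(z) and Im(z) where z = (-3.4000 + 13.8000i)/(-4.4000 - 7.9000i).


Multiply by conjugate: (-3.4000 + 13.8000i)(-4.4000 + 7.9000i) / ((-4.4)^2 + (-7.9)^2)
Numerator real = -3.4*(-4.4) + 13.8*(-7.9) = -94.06
Numerator imag = 13.8*(-4.4) - (-3.4)*(-7.9) = -87.58
Denominator = 81.77
Re(z) = -94.06/81.77 = -1.1503
Im(z) = -87.58/81.77 = -1.0711

Re(z) = -1.1503, Im(z) = -1.0711


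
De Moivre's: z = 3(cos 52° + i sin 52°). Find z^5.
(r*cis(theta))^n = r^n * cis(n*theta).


r^5 = 3^5 = 243
n*theta = 5*52° = 260° = 260° (mod 360)
a = 243*cos(260°) = -42.1965
b = 243*sin(260°) = -239.3083

243 cis(260°) = -42.1965 - 239.3083i


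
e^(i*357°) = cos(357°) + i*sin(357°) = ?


cos(357°) = 0.9986
sin(357°) = -0.0523

e^(i*357°) = 0.9986 - 0.0523i


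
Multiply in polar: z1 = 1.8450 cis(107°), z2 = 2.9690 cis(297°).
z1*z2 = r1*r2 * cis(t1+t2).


r = 1.8450 * 2.9690 = 5.4778
theta = 107° + 297° = 404° = 44° (mod 360)

5.4778 cis(44°)


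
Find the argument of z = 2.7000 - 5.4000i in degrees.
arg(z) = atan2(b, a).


Re = 2.7, Im = -5.4
arg = atan2(-5.4, 2.7) = -63.4349 degrees

arg(z) = -63.4349 degrees


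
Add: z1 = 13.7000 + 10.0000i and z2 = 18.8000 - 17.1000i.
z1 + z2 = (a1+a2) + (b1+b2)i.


Real: 13.7 + 18.8 = 32.5
Imag: 10 - 17.1 = -7.1

32.5000 - 7.1000i


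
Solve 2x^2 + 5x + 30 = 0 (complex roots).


disc = 5^2 - 4*2*30 = 25 - 240 = -215
sqrt(|disc|) = sqrt(215) = 14.6629
Real part = -5/(2*2) = -1.2500
Imag part = 14.6629/(2*2) = 3.6657

-1.2500 ± 3.6657i


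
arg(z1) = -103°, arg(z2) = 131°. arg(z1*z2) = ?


arg(z1*z2) = -103° + 131° = 28°
Normalized to (-180°, 180°]: 28°

28°


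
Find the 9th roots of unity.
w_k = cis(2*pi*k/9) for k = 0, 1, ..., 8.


The 9th roots of unity are cis(360k/9°) for k=0..8
Angle step = 360/9 = 40°
Primitive root: cis(40°)
Primitive root = 0.7660 + 0.6428i

9 roots at angles: 0°, 40°, 80°, 120°, 160°, 200°, 240°, 280°, 320°


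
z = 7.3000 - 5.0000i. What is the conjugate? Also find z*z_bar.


z_bar = 7.3000 + 5.0000i
z*z_bar = 7.3^2 + (-5)^2 = 53.29 + 25 = 78.29

z_bar = 7.3000 + 5.0000i, z*z_bar = 78.29


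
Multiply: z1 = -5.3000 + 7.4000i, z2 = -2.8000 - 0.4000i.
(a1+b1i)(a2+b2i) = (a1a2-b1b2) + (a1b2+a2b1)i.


Real = -5.3*(-2.8) - 7.4*(-0.4) = 14.84 - (-2.96) = 17.8
Imag = -5.3*(-0.4) - (2.8)*7.4 = 2.12 - (20.72) = -18.6

17.8000 - 18.6000i


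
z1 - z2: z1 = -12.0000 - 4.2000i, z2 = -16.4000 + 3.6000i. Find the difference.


Real: -12 + 16.4 = 4.4
Imag: -4.2 - 3.6 = -7.8

4.4000 - 7.8000i


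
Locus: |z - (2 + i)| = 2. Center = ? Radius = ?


|z - z0| = r is a circle with center z0 and radius r.
Center = (2, 1), radius = 2

Circle with center (2, 1) and radius 2


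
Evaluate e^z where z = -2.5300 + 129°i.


e^-2.5300 = 0.07966
cos(129°) = -0.6293
sin(129°) = 0.7771
Real = 0.07966*(-0.6293) = -0.0501
Imag = 0.07966*0.7771 = 0.0619

-0.0501 + 0.0619i


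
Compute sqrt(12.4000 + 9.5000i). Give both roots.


|z| = sqrt(153.76+90.25) = 15.6208
sqrt((|z|+a)/2) = sqrt((15.6208+12.4)/2) = sqrt(14.0104) = 3.7430
sqrt((|z|-a)/2) = sqrt((15.6208-12.4)/2) = sqrt(1.6104) = 1.2690

±(3.7430 + 1.2690i) i.e. 3.7430 + 1.2690i and -3.7430 - 1.2690i


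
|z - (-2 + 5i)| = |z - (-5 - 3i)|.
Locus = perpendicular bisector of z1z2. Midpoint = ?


Equal distances means the locus is the perpendicular bisector of z1 and z2.
Midpoint = ((-2+(-5))/2, (5+(-3))/2) = (-3.5000, 1.0000)

Perpendicular bisector through (-3.5000, 1.0000)


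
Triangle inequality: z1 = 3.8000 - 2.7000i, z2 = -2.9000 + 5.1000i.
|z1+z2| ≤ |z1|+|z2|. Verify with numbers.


|z1| = sqrt(3.8^2 + (-2.7)^2) = sqrt(21.73) = 4.6615
|z2| = sqrt((-2.9)^2 + 5.1^2) = sqrt(34.42) = 5.8669
z1+z2 = 0.9000 + 2.4000i
|z1+z2| = sqrt(6.57) = 2.5632
|z1|+|z2| = 4.6615 + 5.8669 = 10.5284

|z1+z2| = 2.5632 ≤ |z1|+|z2| = 10.5284 (verified)


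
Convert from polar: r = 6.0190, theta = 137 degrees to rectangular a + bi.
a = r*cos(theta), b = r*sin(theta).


a = 6.0190*cos(137°) = 6.0190*(-0.73135) = -4.4020
b = 6.0190*sin(137°) = 6.0190*0.681998 = 4.1049

-4.4020 + 4.1049i


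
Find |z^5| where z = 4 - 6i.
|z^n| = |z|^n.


|z| = sqrt(16+36) = sqrt(52) = 7.2111
|z^5| = |z|^5 = (sqrt(52))^5 = 52^2 * sqrt(52) = 2704*sqrt(52)

|z^5| = 2704*sqrt(52) ≈ 19498.8213


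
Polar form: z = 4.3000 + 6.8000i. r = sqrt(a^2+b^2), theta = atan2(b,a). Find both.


r = sqrt(18.49+46.24) = sqrt(64.73) = 8.0455
theta = atan2(6.8, 4.3) = 57.6927 degrees

r = 8.0455, theta = 57.6927 degrees


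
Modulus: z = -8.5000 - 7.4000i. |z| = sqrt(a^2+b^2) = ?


|z| = sqrt((-8.5)^2 + (-7.4)^2) = sqrt(72.25 + 54.76) = sqrt(127.01) = 11.2699

|z| = 11.2699


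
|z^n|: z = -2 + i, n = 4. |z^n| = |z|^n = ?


|z| = sqrt(4+1) = sqrt(5) = 2.2361
|z^4| = |z|^4 = (sqrt(5))^4 = 5^2 = 25

|z^4| = 25


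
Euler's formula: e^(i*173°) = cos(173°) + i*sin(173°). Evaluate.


cos(173°) = -0.9925
sin(173°) = 0.1219

e^(i*173°) = -0.9925 + 0.1219i


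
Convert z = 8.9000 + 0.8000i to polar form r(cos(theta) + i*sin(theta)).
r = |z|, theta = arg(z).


r = sqrt(79.21+0.64) = sqrt(79.85) = 8.9359
theta = atan2(0.8, 8.9) = 5.1364 degrees

r = 8.9359, theta = 5.1364 degrees


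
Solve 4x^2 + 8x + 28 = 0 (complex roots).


disc = 8^2 - 4*4*28 = 64 - 448 = -384
sqrt(|disc|) = sqrt(384) = 19.5959
Real part = -8/(2*4) = -1.0000
Imag part = 19.5959/(2*4) = 2.4495

-1.0000 ± 2.4495i


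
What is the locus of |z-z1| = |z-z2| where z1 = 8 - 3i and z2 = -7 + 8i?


Equal distances means the locus is the perpendicular bisector of z1 and z2.
Midpoint = ((8+(-7))/2, (-3+8)/2) = (0.5000, 2.5000)

Perpendicular bisector through (0.5000, 2.5000)


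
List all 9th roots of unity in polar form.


The 9th roots of unity are cis(360k/9°) for k=0..8
Angle step = 360/9 = 40°
Primitive root: cis(40°)
Primitive root = 0.7660 + 0.6428i

9 roots at angles: 0°, 40°, 80°, 120°, 160°, 200°, 240°, 280°, 320°


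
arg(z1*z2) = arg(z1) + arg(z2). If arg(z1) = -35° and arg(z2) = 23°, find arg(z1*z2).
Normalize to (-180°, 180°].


arg(z1*z2) = -35° + 23° = -12°
Normalized to (-180°, 180°]: -12°

-12°


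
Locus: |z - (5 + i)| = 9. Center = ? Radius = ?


|z - z0| = r is a circle with center z0 and radius r.
Center = (5, 1), radius = 9

Circle with center (5, 1) and radius 9


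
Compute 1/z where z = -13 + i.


|z|^2 = 169+1 = 170
1/z = (-13 - 1i)/170

1/z = -0.0765 - 0.0059i


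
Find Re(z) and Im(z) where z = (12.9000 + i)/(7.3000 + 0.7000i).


Multiply by conjugate: (12.9000 + i)(7.3000 - 0.7000i) / (7.3^2 + 0.7^2)
Numerator real = 12.9*7.3 + 1*0.7 = 94.87
Numerator imag = 1*7.3 - 12.9*0.7 = -1.73
Denominator = 53.78
Re(z) = 94.87/53.78 = 1.7640
Im(z) = -1.73/53.78 = -0.0322

Re(z) = 1.7640, Im(z) = -0.0322


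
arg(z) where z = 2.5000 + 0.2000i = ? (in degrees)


Re = 2.5, Im = 0.2
arg = atan2(0.2, 2.5) = 4.5739 degrees

arg(z) = 4.5739 degrees


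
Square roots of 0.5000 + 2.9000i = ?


|z| = sqrt(0.25+8.41) = 2.9428
sqrt((|z|+a)/2) = sqrt((2.9428+0.5)/2) = sqrt(1.7214) = 1.3120
sqrt((|z|-a)/2) = sqrt((2.9428-0.5)/2) = sqrt(1.2214) = 1.1052

±(1.3120 + 1.1052i) i.e. 1.3120 + 1.1052i and -1.3120 - 1.1052i


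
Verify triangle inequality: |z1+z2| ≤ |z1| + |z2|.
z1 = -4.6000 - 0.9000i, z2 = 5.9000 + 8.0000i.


|z1| = sqrt((-4.6)^2 + (-0.9)^2) = sqrt(21.97) = 4.6872
|z2| = sqrt(5.9^2 + 8^2) = sqrt(98.81) = 9.9403
z1+z2 = 1.3000 + 7.1000i
|z1+z2| = sqrt(52.1) = 7.2180
|z1|+|z2| = 4.6872 + 9.9403 = 14.6275

|z1+z2| = 7.2180 ≤ |z1|+|z2| = 14.6275 (verified)


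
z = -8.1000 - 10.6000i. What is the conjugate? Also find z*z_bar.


z_bar = -8.1000 + 10.6000i
z*z_bar = (-8.1)^2 + (-10.6)^2 = 65.61 + 112.36 = 177.97

z_bar = -8.1000 + 10.6000i, z*z_bar = 177.97


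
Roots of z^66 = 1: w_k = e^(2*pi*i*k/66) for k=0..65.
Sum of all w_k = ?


The sum of all 66th roots of unity is 0.
Geometric series: (1 - w^66)/(1 - w) = (1-1)/(1-w) = 0 since w^66 = 1, w ≠ 1.
Alternatively: coefficient of z^65 in z^66 - 1 is 0.

0


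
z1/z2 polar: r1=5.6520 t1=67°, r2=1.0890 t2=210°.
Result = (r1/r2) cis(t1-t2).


r = 5.6520 / 1.0890 = 5.1901
theta = 67° - 210° = -143° = 217° (mod 360)

5.1901 cis(217°)
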